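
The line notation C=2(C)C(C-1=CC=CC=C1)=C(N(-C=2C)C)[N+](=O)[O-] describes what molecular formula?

C13H14N2O2

Heavy atoms from the SMILES: 13 C, 2 N, 2 O.
Implicit hydrogens by atom environment:
  5 × C (aromatic): 1 H each → 5
  5 × C (aromatic): no H
  3 × C: 3 H each → 9
  1 × N (aromatic): no H
  1 × N (charge +1): no H
  1 × O: no H
  1 × O (charge -1): no H
  Total hydrogens = 14.
Molecular formula: C13H14N2O2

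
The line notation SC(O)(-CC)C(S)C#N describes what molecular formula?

C5H9NOS2

Heavy atoms from the SMILES: 5 C, 1 N, 1 O, 2 S.
Implicit hydrogens by atom environment:
  2 × C: no H
  2 × S: 1 H each → 2
  1 × C: 3 H
  1 × C: 2 H
  1 × C: 1 H
  1 × N: no H
  1 × O: 1 H
  Total hydrogens = 9.
Molecular formula: C5H9NOS2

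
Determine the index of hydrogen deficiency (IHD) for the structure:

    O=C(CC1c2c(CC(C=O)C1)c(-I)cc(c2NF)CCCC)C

7

Molecular formula from the SMILES: C18H23FINO2.
DoU = (2C + 2 + N − H − X)/2 = (2·18 + 2 + 1 − 23 − 2)/2 = 14/2 = 7.
(Structurally: 2 ring(s) + 5 π bond(s) = 7.)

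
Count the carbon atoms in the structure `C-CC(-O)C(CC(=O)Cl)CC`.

The symbol for carbon appears 8 times in the SMILES. (Cl is a single chlorine, not C + l.)

8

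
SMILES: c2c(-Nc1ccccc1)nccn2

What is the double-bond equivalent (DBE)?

Molecular formula from the SMILES: C10H9N3.
DoU = (2C + 2 + N − H − X)/2 = (2·10 + 2 + 3 − 9 − 0)/2 = 16/2 = 8.
(Structurally: 2 ring(s) + 6 π bond(s) = 8.)

8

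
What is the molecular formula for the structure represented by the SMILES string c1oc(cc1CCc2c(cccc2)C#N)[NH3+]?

C13H13N2O+

Heavy atoms from the SMILES: 13 C, 2 N, 1 O.
Implicit hydrogens by atom environment:
  6 × C (aromatic): 1 H each → 6
  4 × C (aromatic): no H
  2 × C: 2 H each → 4
  1 × C: no H
  1 × N (charge +1): 3 H
  1 × N: no H
  1 × O (aromatic): no H
  Total hydrogens = 13.
Net charge +1.
Molecular formula: C13H13N2O+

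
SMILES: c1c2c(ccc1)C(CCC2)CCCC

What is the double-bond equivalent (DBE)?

Molecular formula from the SMILES: C14H20.
DoU = (2C + 2 + N − H − X)/2 = (2·14 + 2 + 0 − 20 − 0)/2 = 10/2 = 5.
(Structurally: 2 ring(s) + 3 π bond(s) = 5.)

5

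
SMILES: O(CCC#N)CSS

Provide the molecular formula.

C4H7NOS2

Heavy atoms from the SMILES: 4 C, 1 N, 1 O, 2 S.
Implicit hydrogens by atom environment:
  3 × C: 2 H each → 6
  1 × C: no H
  1 × N: no H
  1 × O: no H
  1 × S: 1 H
  1 × S: no H
  Total hydrogens = 7.
Molecular formula: C4H7NOS2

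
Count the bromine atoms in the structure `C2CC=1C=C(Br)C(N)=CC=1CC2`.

1

The symbol for bromine appears 1 time in the SMILES.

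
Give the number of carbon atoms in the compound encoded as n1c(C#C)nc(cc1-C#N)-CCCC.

The symbol for carbon appears 11 times in the SMILES. Lowercase c denotes aromatic carbon and counts toward C.

11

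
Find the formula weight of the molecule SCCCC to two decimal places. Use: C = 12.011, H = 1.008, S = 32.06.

Molecular formula: C4H10S.
M = 4×12.011 + 10×1.008 + 1×32.06 = 90.18 g/mol.

90.18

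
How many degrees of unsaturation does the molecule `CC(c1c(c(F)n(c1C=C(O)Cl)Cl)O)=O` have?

Molecular formula from the SMILES: C8H6Cl2FNO3.
DoU = (2C + 2 + N − H − X)/2 = (2·8 + 2 + 1 − 6 − 3)/2 = 10/2 = 5.
(Structurally: 1 ring(s) + 4 π bond(s) = 5.)

5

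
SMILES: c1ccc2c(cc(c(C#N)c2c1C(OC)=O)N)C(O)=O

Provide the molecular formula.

C14H10N2O4

Heavy atoms from the SMILES: 14 C, 2 N, 4 O.
Implicit hydrogens by atom environment:
  6 × C (aromatic): no H
  4 × C (aromatic): 1 H each → 4
  3 × C: no H
  3 × O: no H
  1 × C: 3 H
  1 × N: 2 H
  1 × N: no H
  1 × O: 1 H
  Total hydrogens = 10.
Molecular formula: C14H10N2O4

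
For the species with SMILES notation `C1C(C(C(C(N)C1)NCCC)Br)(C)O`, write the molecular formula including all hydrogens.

C10H21BrN2O

Heavy atoms from the SMILES: 1 Br, 10 C, 2 N, 1 O.
Implicit hydrogens by atom environment:
  4 × C: 2 H each → 8
  3 × C: 1 H each → 3
  2 × C: 3 H each → 6
  1 × Br: no H
  1 × C: no H
  1 × N: 2 H
  1 × N: 1 H
  1 × O: 1 H
  Total hydrogens = 21.
Molecular formula: C10H21BrN2O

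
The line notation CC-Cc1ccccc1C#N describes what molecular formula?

C10H11N

Heavy atoms from the SMILES: 10 C, 1 N.
Implicit hydrogens by atom environment:
  4 × C (aromatic): 1 H each → 4
  2 × C: 2 H each → 4
  2 × C (aromatic): no H
  1 × C: 3 H
  1 × C: no H
  1 × N: no H
  Total hydrogens = 11.
Molecular formula: C10H11N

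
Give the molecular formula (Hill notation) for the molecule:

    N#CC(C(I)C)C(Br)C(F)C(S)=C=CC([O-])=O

Heavy atoms from the SMILES: 1 Br, 10 C, 1 F, 1 I, 1 N, 2 O, 1 S.
Implicit hydrogens by atom environment:
  5 × C: 1 H each → 5
  4 × C: no H
  1 × Br: no H
  1 × C: 3 H
  1 × F: no H
  1 × I: no H
  1 × N: no H
  1 × O: no H
  1 × O (charge -1): no H
  1 × S: 1 H
  Total hydrogens = 9.
Net charge -1.
Molecular formula: C10H9BrFINO2S-

C10H9BrFINO2S-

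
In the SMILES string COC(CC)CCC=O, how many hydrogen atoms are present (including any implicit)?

14

Hydrogens are implicit in SMILES; fill each atom to its normal valence:
  3 × C: 2 H each → 6
  2 × C: 3 H each → 6
  2 × C: 1 H each → 2
  2 × O: no H
  Total hydrogens = 14.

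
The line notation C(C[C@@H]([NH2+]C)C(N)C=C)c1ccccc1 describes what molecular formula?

C13H21N2+

Heavy atoms from the SMILES: 13 C, 2 N.
Implicit hydrogens by atom environment:
  5 × C (aromatic): 1 H each → 5
  3 × C: 2 H each → 6
  3 × C: 1 H each → 3
  1 × C: 3 H
  1 × C (aromatic): no H
  1 × N: 2 H
  1 × N (charge +1): 2 H
  Total hydrogens = 21.
Net charge +1.
Molecular formula: C13H21N2+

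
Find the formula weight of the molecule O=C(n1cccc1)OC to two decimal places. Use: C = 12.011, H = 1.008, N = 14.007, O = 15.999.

125.13

Molecular formula: C6H7NO2.
M = 6×12.011 + 7×1.008 + 1×14.007 + 2×15.999 = 125.13 g/mol.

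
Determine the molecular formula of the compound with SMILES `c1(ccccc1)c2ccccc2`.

C12H10

Heavy atoms from the SMILES: 12 C.
Implicit hydrogens by atom environment:
  10 × C (aromatic): 1 H each → 10
  2 × C (aromatic): no H
  Total hydrogens = 10.
Molecular formula: C12H10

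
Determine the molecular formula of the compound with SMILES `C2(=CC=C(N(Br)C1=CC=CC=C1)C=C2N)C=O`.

C13H11BrN2O

Heavy atoms from the SMILES: 1 Br, 13 C, 2 N, 1 O.
Implicit hydrogens by atom environment:
  8 × C (aromatic): 1 H each → 8
  4 × C (aromatic): no H
  1 × Br: no H
  1 × C: 1 H
  1 × N: 2 H
  1 × N: no H
  1 × O: no H
  Total hydrogens = 11.
Molecular formula: C13H11BrN2O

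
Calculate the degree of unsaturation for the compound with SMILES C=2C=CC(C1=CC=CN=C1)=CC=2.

8

Molecular formula from the SMILES: C11H9N.
DoU = (2C + 2 + N − H − X)/2 = (2·11 + 2 + 1 − 9 − 0)/2 = 16/2 = 8.
(Structurally: 2 ring(s) + 6 π bond(s) = 8.)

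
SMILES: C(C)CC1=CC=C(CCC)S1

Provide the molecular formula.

C10H16S

Heavy atoms from the SMILES: 10 C, 1 S.
Implicit hydrogens by atom environment:
  4 × C: 2 H each → 8
  2 × C: 3 H each → 6
  2 × C (aromatic): 1 H each → 2
  2 × C (aromatic): no H
  1 × S (aromatic): no H
  Total hydrogens = 16.
Molecular formula: C10H16S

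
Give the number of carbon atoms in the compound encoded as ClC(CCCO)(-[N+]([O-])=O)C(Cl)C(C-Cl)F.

7

The symbol for carbon appears 7 times in the SMILES. (Cl is a single chlorine, not C + l.)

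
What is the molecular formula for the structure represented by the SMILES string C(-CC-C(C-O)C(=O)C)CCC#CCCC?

Heavy atoms from the SMILES: 14 C, 2 O.
Implicit hydrogens by atom environment:
  8 × C: 2 H each → 16
  3 × C: no H
  2 × C: 3 H each → 6
  1 × C: 1 H
  1 × O: 1 H
  1 × O: no H
  Total hydrogens = 24.
Molecular formula: C14H24O2

C14H24O2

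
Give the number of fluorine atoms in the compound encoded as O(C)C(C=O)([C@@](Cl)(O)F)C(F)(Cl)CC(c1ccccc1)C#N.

The symbol for fluorine appears 2 times in the SMILES.

2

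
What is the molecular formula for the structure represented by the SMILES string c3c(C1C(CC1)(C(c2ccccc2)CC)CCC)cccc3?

Heavy atoms from the SMILES: 22 C.
Implicit hydrogens by atom environment:
  10 × C (aromatic): 1 H each → 10
  5 × C: 2 H each → 10
  2 × C: 3 H each → 6
  2 × C: 1 H each → 2
  2 × C (aromatic): no H
  1 × C: no H
  Total hydrogens = 28.
Molecular formula: C22H28

C22H28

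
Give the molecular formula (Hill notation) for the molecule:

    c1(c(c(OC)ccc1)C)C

Heavy atoms from the SMILES: 9 C, 1 O.
Implicit hydrogens by atom environment:
  3 × C: 3 H each → 9
  3 × C (aromatic): 1 H each → 3
  3 × C (aromatic): no H
  1 × O: no H
  Total hydrogens = 12.
Molecular formula: C9H12O

C9H12O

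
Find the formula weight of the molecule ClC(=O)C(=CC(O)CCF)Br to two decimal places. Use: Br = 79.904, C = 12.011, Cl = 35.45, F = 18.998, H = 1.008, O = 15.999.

Molecular formula: C6H7BrClFO2.
M = 1×79.904 + 6×12.011 + 1×35.45 + 1×18.998 + 7×1.008 + 2×15.999 = 245.47 g/mol.

245.47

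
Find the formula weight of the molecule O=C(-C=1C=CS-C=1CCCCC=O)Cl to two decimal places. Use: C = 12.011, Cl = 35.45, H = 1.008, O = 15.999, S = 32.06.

230.71

Molecular formula: C10H11ClO2S.
M = 10×12.011 + 1×35.45 + 11×1.008 + 2×15.999 + 1×32.06 = 230.71 g/mol.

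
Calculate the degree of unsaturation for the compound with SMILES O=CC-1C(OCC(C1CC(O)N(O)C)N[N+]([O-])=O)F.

3

Molecular formula from the SMILES: C9H16FN3O6.
DoU = (2C + 2 + N − H − X)/2 = (2·9 + 2 + 3 − 16 − 1)/2 = 6/2 = 3.
(Structurally: 1 ring(s) + 2 π bond(s) = 3.)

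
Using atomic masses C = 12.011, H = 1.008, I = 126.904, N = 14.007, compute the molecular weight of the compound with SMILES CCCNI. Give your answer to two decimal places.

Molecular formula: C3H8IN.
M = 3×12.011 + 8×1.008 + 1×126.904 + 1×14.007 = 185.01 g/mol.

185.01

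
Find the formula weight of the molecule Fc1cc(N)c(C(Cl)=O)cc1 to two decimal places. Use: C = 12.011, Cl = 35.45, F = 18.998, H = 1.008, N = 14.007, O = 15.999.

173.57

Molecular formula: C7H5ClFNO.
M = 7×12.011 + 1×35.45 + 1×18.998 + 5×1.008 + 1×14.007 + 1×15.999 = 173.57 g/mol.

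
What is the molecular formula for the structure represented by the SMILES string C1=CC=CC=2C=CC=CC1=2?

Heavy atoms from the SMILES: 10 C.
Implicit hydrogens by atom environment:
  8 × C (aromatic): 1 H each → 8
  2 × C (aromatic): no H
  Total hydrogens = 8.
Molecular formula: C10H8

C10H8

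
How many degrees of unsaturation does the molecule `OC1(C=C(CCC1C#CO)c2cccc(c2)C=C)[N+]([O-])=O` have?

Molecular formula from the SMILES: C16H15NO4.
DoU = (2C + 2 + N − H − X)/2 = (2·16 + 2 + 1 − 15 − 0)/2 = 20/2 = 10.
(Structurally: 2 ring(s) + 8 π bond(s) = 10.)

10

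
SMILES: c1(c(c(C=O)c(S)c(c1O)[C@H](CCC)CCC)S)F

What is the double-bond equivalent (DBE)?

5

Molecular formula from the SMILES: C14H19FO2S2.
DoU = (2C + 2 + N − H − X)/2 = (2·14 + 2 + 0 − 19 − 1)/2 = 10/2 = 5.
(Structurally: 1 ring(s) + 4 π bond(s) = 5.)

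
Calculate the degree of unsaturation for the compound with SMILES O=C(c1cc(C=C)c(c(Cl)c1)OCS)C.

Molecular formula from the SMILES: C11H11ClO2S.
DoU = (2C + 2 + N − H − X)/2 = (2·11 + 2 + 0 − 11 − 1)/2 = 12/2 = 6.
(Structurally: 1 ring(s) + 5 π bond(s) = 6.)

6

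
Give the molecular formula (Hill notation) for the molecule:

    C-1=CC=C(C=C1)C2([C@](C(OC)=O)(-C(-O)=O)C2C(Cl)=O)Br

C13H10BrClO5

Heavy atoms from the SMILES: 1 Br, 13 C, 1 Cl, 5 O.
Implicit hydrogens by atom environment:
  5 × C (aromatic): 1 H each → 5
  5 × C: no H
  4 × O: no H
  1 × Br: no H
  1 × C: 3 H
  1 × C: 1 H
  1 × C (aromatic): no H
  1 × Cl: no H
  1 × O: 1 H
  Total hydrogens = 10.
Molecular formula: C13H10BrClO5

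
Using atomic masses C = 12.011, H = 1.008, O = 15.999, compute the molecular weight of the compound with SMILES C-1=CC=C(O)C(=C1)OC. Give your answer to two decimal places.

Molecular formula: C7H8O2.
M = 7×12.011 + 8×1.008 + 2×15.999 = 124.14 g/mol.

124.14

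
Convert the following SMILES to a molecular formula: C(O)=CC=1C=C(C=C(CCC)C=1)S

Heavy atoms from the SMILES: 11 C, 1 O, 1 S.
Implicit hydrogens by atom environment:
  3 × C (aromatic): 1 H each → 3
  3 × C (aromatic): no H
  2 × C: 2 H each → 4
  2 × C: 1 H each → 2
  1 × C: 3 H
  1 × O: 1 H
  1 × S: 1 H
  Total hydrogens = 14.
Molecular formula: C11H14OS

C11H14OS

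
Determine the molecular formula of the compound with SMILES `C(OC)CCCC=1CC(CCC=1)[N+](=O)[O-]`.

C11H19NO3

Heavy atoms from the SMILES: 11 C, 1 N, 3 O.
Implicit hydrogens by atom environment:
  7 × C: 2 H each → 14
  2 × C: 1 H each → 2
  2 × O: no H
  1 × C: 3 H
  1 × C: no H
  1 × N (charge +1): no H
  1 × O (charge -1): no H
  Total hydrogens = 19.
Molecular formula: C11H19NO3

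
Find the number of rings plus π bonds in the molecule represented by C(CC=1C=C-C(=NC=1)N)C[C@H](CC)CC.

4

Molecular formula from the SMILES: C13H22N2.
DoU = (2C + 2 + N − H − X)/2 = (2·13 + 2 + 2 − 22 − 0)/2 = 8/2 = 4.
(Structurally: 1 ring(s) + 3 π bond(s) = 4.)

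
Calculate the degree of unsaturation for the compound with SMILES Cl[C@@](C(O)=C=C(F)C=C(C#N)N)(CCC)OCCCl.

Molecular formula from the SMILES: C12H15Cl2FN2O2.
DoU = (2C + 2 + N − H − X)/2 = (2·12 + 2 + 2 − 15 − 3)/2 = 10/2 = 5.
(Structurally: 0 ring(s) + 5 π bond(s) = 5.)

5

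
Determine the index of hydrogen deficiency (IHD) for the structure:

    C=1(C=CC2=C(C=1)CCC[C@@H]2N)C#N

Molecular formula from the SMILES: C11H12N2.
DoU = (2C + 2 + N − H − X)/2 = (2·11 + 2 + 2 − 12 − 0)/2 = 14/2 = 7.
(Structurally: 2 ring(s) + 5 π bond(s) = 7.)

7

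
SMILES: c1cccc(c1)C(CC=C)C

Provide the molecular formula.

C11H14

Heavy atoms from the SMILES: 11 C.
Implicit hydrogens by atom environment:
  5 × C (aromatic): 1 H each → 5
  2 × C: 2 H each → 4
  2 × C: 1 H each → 2
  1 × C: 3 H
  1 × C (aromatic): no H
  Total hydrogens = 14.
Molecular formula: C11H14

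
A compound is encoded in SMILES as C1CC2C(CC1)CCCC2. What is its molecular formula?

C10H18

Heavy atoms from the SMILES: 10 C.
Implicit hydrogens by atom environment:
  8 × C: 2 H each → 16
  2 × C: 1 H each → 2
  Total hydrogens = 18.
Molecular formula: C10H18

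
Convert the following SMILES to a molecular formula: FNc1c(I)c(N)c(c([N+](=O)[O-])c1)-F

Heavy atoms from the SMILES: 6 C, 2 F, 1 I, 3 N, 2 O.
Implicit hydrogens by atom environment:
  5 × C (aromatic): no H
  2 × F: no H
  1 × C (aromatic): 1 H
  1 × I: no H
  1 × N: 2 H
  1 × N: 1 H
  1 × N (charge +1): no H
  1 × O: no H
  1 × O (charge -1): no H
  Total hydrogens = 4.
Molecular formula: C6H4F2IN3O2

C6H4F2IN3O2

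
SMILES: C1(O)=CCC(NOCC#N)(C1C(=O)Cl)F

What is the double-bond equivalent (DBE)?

Molecular formula from the SMILES: C8H8ClFN2O3.
DoU = (2C + 2 + N − H − X)/2 = (2·8 + 2 + 2 − 8 − 2)/2 = 10/2 = 5.
(Structurally: 1 ring(s) + 4 π bond(s) = 5.)

5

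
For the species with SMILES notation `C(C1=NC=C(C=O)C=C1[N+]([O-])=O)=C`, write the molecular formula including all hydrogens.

C8H6N2O3

Heavy atoms from the SMILES: 8 C, 2 N, 3 O.
Implicit hydrogens by atom environment:
  3 × C (aromatic): no H
  2 × C (aromatic): 1 H each → 2
  2 × C: 1 H each → 2
  2 × O: no H
  1 × C: 2 H
  1 × N (aromatic): no H
  1 × N (charge +1): no H
  1 × O (charge -1): no H
  Total hydrogens = 6.
Molecular formula: C8H6N2O3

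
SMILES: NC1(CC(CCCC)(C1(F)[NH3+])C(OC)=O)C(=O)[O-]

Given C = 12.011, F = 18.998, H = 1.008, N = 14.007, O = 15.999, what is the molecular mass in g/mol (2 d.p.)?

Molecular formula: C11H19FN2O4.
M = 11×12.011 + 1×18.998 + 19×1.008 + 2×14.007 + 4×15.999 = 262.28 g/mol.

262.28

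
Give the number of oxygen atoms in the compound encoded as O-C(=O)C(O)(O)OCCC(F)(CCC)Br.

5

The symbol for oxygen appears 5 times in the SMILES.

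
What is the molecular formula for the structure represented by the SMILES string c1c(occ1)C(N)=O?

C5H5NO2

Heavy atoms from the SMILES: 5 C, 1 N, 2 O.
Implicit hydrogens by atom environment:
  3 × C (aromatic): 1 H each → 3
  1 × C (aromatic): no H
  1 × C: no H
  1 × N: 2 H
  1 × O (aromatic): no H
  1 × O: no H
  Total hydrogens = 5.
Molecular formula: C5H5NO2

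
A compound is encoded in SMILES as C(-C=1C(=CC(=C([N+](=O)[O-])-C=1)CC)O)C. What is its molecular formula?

Heavy atoms from the SMILES: 10 C, 1 N, 3 O.
Implicit hydrogens by atom environment:
  4 × C (aromatic): no H
  2 × C: 3 H each → 6
  2 × C: 2 H each → 4
  2 × C (aromatic): 1 H each → 2
  1 × N (charge +1): no H
  1 × O: 1 H
  1 × O: no H
  1 × O (charge -1): no H
  Total hydrogens = 13.
Molecular formula: C10H13NO3

C10H13NO3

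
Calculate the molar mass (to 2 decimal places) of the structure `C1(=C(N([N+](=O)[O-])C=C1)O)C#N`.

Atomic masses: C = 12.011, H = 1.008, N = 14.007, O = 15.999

Molecular formula: C5H3N3O3.
M = 5×12.011 + 3×1.008 + 3×14.007 + 3×15.999 = 153.10 g/mol.

153.10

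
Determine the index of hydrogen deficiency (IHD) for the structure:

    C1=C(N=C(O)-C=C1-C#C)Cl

6

Molecular formula from the SMILES: C7H4ClNO.
DoU = (2C + 2 + N − H − X)/2 = (2·7 + 2 + 1 − 4 − 1)/2 = 12/2 = 6.
(Structurally: 1 ring(s) + 5 π bond(s) = 6.)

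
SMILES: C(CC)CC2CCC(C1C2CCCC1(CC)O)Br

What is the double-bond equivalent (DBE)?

2

Molecular formula from the SMILES: C16H29BrO.
DoU = (2C + 2 + N − H − X)/2 = (2·16 + 2 + 0 − 29 − 1)/2 = 4/2 = 2.
(Structurally: 2 ring(s) + 0 π bond(s) = 2.)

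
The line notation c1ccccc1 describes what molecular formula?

Heavy atoms from the SMILES: 6 C.
Implicit hydrogens by atom environment:
  6 × C (aromatic): 1 H each → 6
  Total hydrogens = 6.
Molecular formula: C6H6

C6H6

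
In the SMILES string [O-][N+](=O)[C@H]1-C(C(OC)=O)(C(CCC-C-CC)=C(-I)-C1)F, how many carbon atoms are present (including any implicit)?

13

The symbol for carbon appears 13 times in the SMILES.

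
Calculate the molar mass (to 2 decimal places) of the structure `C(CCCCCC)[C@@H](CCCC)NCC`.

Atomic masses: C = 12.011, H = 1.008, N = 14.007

213.41

Molecular formula: C14H31N.
M = 14×12.011 + 31×1.008 + 1×14.007 = 213.41 g/mol.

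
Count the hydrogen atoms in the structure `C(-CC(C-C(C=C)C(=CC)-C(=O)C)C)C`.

Hydrogens are implicit in SMILES; fill each atom to its normal valence:
  4 × C: 3 H each → 12
  4 × C: 2 H each → 8
  4 × C: 1 H each → 4
  2 × C: no H
  1 × O: no H
  Total hydrogens = 24.

24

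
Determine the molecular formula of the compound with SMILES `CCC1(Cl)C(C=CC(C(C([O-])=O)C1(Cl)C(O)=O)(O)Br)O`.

Heavy atoms from the SMILES: 1 Br, 11 C, 2 Cl, 6 O.
Implicit hydrogens by atom environment:
  5 × C: no H
  4 × C: 1 H each → 4
  3 × O: 1 H each → 3
  2 × Cl: no H
  2 × O: no H
  1 × Br: no H
  1 × C: 3 H
  1 × C: 2 H
  1 × O (charge -1): no H
  Total hydrogens = 12.
Net charge -1.
Molecular formula: C11H12BrCl2O6-

C11H12BrCl2O6-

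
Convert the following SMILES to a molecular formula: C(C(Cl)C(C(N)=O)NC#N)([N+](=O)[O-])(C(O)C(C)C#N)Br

Heavy atoms from the SMILES: 1 Br, 9 C, 1 Cl, 5 N, 4 O.
Implicit hydrogens by atom environment:
  4 × C: 1 H each → 4
  4 × C: no H
  2 × N: no H
  2 × O: no H
  1 × Br: no H
  1 × C: 3 H
  1 × Cl: no H
  1 × N: 2 H
  1 × N: 1 H
  1 × N (charge +1): no H
  1 × O: 1 H
  1 × O (charge -1): no H
  Total hydrogens = 11.
Molecular formula: C9H11BrClN5O4

C9H11BrClN5O4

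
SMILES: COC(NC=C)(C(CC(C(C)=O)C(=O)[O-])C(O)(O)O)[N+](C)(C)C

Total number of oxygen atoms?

The symbol for oxygen appears 7 times in the SMILES.

7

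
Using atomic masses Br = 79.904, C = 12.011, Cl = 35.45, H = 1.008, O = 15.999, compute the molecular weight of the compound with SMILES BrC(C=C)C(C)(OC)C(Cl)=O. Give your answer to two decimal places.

Molecular formula: C7H10BrClO2.
M = 1×79.904 + 7×12.011 + 1×35.45 + 10×1.008 + 2×15.999 = 241.51 g/mol.

241.51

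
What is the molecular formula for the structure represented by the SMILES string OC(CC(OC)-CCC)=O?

C7H14O3

Heavy atoms from the SMILES: 7 C, 3 O.
Implicit hydrogens by atom environment:
  3 × C: 2 H each → 6
  2 × C: 3 H each → 6
  2 × O: no H
  1 × C: 1 H
  1 × C: no H
  1 × O: 1 H
  Total hydrogens = 14.
Molecular formula: C7H14O3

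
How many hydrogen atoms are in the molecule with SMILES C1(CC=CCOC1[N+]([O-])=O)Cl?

Hydrogens are implicit in SMILES; fill each atom to its normal valence:
  4 × C: 1 H each → 4
  2 × C: 2 H each → 4
  2 × O: no H
  1 × Cl: no H
  1 × N (charge +1): no H
  1 × O (charge -1): no H
  Total hydrogens = 8.

8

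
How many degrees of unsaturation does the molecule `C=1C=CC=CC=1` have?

Molecular formula from the SMILES: C6H6.
DoU = (2C + 2 + N − H − X)/2 = (2·6 + 2 + 0 − 6 − 0)/2 = 8/2 = 4.
(Structurally: 1 ring(s) + 3 π bond(s) = 4.)

4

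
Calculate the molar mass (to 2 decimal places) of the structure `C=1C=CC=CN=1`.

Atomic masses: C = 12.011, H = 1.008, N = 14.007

79.10

Molecular formula: C5H5N.
M = 5×12.011 + 5×1.008 + 1×14.007 = 79.10 g/mol.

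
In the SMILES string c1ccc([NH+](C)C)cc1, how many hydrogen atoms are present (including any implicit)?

12

Hydrogens are implicit in SMILES; fill each atom to its normal valence:
  5 × C (aromatic): 1 H each → 5
  2 × C: 3 H each → 6
  1 × C (aromatic): no H
  1 × N (charge +1): 1 H
  Total hydrogens = 12.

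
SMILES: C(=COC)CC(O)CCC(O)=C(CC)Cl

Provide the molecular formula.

C11H19ClO3

Heavy atoms from the SMILES: 11 C, 1 Cl, 3 O.
Implicit hydrogens by atom environment:
  4 × C: 2 H each → 8
  3 × C: 1 H each → 3
  2 × C: 3 H each → 6
  2 × C: no H
  2 × O: 1 H each → 2
  1 × Cl: no H
  1 × O: no H
  Total hydrogens = 19.
Molecular formula: C11H19ClO3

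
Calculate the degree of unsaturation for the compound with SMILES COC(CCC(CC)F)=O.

1

Molecular formula from the SMILES: C7H13FO2.
DoU = (2C + 2 + N − H − X)/2 = (2·7 + 2 + 0 − 13 − 1)/2 = 2/2 = 1.
(Structurally: 0 ring(s) + 1 π bond(s) = 1.)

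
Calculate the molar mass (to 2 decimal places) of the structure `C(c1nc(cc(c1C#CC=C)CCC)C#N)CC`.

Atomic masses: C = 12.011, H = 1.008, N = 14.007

Molecular formula: C16H18N2.
M = 16×12.011 + 18×1.008 + 2×14.007 = 238.33 g/mol.

238.33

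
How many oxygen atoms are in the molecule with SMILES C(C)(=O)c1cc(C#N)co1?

2

The symbol for oxygen appears 2 times in the SMILES.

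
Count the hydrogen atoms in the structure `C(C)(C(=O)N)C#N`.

Hydrogens are implicit in SMILES; fill each atom to its normal valence:
  2 × C: no H
  1 × C: 3 H
  1 × C: 1 H
  1 × N: 2 H
  1 × N: no H
  1 × O: no H
  Total hydrogens = 6.

6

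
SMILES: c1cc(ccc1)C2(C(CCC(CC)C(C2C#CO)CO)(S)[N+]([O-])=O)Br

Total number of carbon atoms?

The symbol for carbon appears 18 times in the SMILES. Lowercase c denotes aromatic carbon and counts toward C.

18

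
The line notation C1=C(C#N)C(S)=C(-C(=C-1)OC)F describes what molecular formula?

C8H6FNOS

Heavy atoms from the SMILES: 8 C, 1 F, 1 N, 1 O, 1 S.
Implicit hydrogens by atom environment:
  4 × C (aromatic): no H
  2 × C (aromatic): 1 H each → 2
  1 × C: 3 H
  1 × C: no H
  1 × F: no H
  1 × N: no H
  1 × O: no H
  1 × S: 1 H
  Total hydrogens = 6.
Molecular formula: C8H6FNOS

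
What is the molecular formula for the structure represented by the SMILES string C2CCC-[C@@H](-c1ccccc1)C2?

Heavy atoms from the SMILES: 12 C.
Implicit hydrogens by atom environment:
  5 × C: 2 H each → 10
  5 × C (aromatic): 1 H each → 5
  1 × C: 1 H
  1 × C (aromatic): no H
  Total hydrogens = 16.
Molecular formula: C12H16

C12H16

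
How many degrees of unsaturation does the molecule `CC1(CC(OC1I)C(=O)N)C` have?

2

Molecular formula from the SMILES: C7H12INO2.
DoU = (2C + 2 + N − H − X)/2 = (2·7 + 2 + 1 − 12 − 1)/2 = 4/2 = 2.
(Structurally: 1 ring(s) + 1 π bond(s) = 2.)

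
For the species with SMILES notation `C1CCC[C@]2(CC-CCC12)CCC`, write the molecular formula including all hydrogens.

Heavy atoms from the SMILES: 13 C.
Implicit hydrogens by atom environment:
  10 × C: 2 H each → 20
  1 × C: 3 H
  1 × C: 1 H
  1 × C: no H
  Total hydrogens = 24.
Molecular formula: C13H24

C13H24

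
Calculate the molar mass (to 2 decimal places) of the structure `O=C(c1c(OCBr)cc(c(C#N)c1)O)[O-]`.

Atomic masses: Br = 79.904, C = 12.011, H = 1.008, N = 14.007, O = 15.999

271.05

Molecular formula: C9H5BrNO4-.
M = 1×79.904 + 9×12.011 + 5×1.008 + 1×14.007 + 4×15.999 = 271.05 g/mol.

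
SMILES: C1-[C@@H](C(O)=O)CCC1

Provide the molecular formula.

Heavy atoms from the SMILES: 6 C, 2 O.
Implicit hydrogens by atom environment:
  4 × C: 2 H each → 8
  1 × C: 1 H
  1 × C: no H
  1 × O: 1 H
  1 × O: no H
  Total hydrogens = 10.
Molecular formula: C6H10O2

C6H10O2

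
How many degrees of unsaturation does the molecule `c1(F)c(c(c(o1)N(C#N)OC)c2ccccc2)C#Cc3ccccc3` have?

Molecular formula from the SMILES: C20H13FN2O2.
DoU = (2C + 2 + N − H − X)/2 = (2·20 + 2 + 2 − 13 − 1)/2 = 30/2 = 15.
(Structurally: 3 ring(s) + 12 π bond(s) = 15.)

15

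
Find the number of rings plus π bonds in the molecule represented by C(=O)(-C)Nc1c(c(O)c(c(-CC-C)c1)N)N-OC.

Molecular formula from the SMILES: C12H19N3O3.
DoU = (2C + 2 + N − H − X)/2 = (2·12 + 2 + 3 − 19 − 0)/2 = 10/2 = 5.
(Structurally: 1 ring(s) + 4 π bond(s) = 5.)

5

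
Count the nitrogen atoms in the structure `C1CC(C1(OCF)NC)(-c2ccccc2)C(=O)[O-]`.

1

The symbol for nitrogen appears 1 time in the SMILES.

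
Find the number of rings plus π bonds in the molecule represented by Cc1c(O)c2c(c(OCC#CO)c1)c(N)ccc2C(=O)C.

Molecular formula from the SMILES: C16H15NO4.
DoU = (2C + 2 + N − H − X)/2 = (2·16 + 2 + 1 − 15 − 0)/2 = 20/2 = 10.
(Structurally: 2 ring(s) + 8 π bond(s) = 10.)

10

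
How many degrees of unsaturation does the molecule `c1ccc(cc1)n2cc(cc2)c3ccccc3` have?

11

Molecular formula from the SMILES: C16H13N.
DoU = (2C + 2 + N − H − X)/2 = (2·16 + 2 + 1 − 13 − 0)/2 = 22/2 = 11.
(Structurally: 3 ring(s) + 8 π bond(s) = 11.)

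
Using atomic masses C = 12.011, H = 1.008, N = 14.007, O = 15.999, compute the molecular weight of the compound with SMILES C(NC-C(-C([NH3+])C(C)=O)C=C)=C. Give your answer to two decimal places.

Molecular formula: C9H17N2O+.
M = 9×12.011 + 17×1.008 + 2×14.007 + 1×15.999 = 169.25 g/mol.

169.25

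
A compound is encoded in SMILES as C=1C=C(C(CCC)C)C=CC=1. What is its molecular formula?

Heavy atoms from the SMILES: 11 C.
Implicit hydrogens by atom environment:
  5 × C (aromatic): 1 H each → 5
  2 × C: 3 H each → 6
  2 × C: 2 H each → 4
  1 × C: 1 H
  1 × C (aromatic): no H
  Total hydrogens = 16.
Molecular formula: C11H16

C11H16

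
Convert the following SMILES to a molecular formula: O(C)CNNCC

C4H12N2O

Heavy atoms from the SMILES: 4 C, 2 N, 1 O.
Implicit hydrogens by atom environment:
  2 × C: 3 H each → 6
  2 × C: 2 H each → 4
  2 × N: 1 H each → 2
  1 × O: no H
  Total hydrogens = 12.
Molecular formula: C4H12N2O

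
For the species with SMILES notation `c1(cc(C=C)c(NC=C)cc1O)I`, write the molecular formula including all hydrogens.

C10H10INO

Heavy atoms from the SMILES: 10 C, 1 I, 1 N, 1 O.
Implicit hydrogens by atom environment:
  4 × C (aromatic): no H
  2 × C: 2 H each → 4
  2 × C (aromatic): 1 H each → 2
  2 × C: 1 H each → 2
  1 × I: no H
  1 × N: 1 H
  1 × O: 1 H
  Total hydrogens = 10.
Molecular formula: C10H10INO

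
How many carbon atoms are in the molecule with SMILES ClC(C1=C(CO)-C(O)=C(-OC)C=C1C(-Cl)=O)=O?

10

The symbol for carbon appears 10 times in the SMILES. (Cl is a single chlorine, not C + l.)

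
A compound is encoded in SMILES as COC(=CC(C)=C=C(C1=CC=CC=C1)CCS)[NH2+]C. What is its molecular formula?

C16H22NOS+

Heavy atoms from the SMILES: 16 C, 1 N, 1 O, 1 S.
Implicit hydrogens by atom environment:
  5 × C (aromatic): 1 H each → 5
  4 × C: no H
  3 × C: 3 H each → 9
  2 × C: 2 H each → 4
  1 × C: 1 H
  1 × C (aromatic): no H
  1 × N (charge +1): 2 H
  1 × O: no H
  1 × S: 1 H
  Total hydrogens = 22.
Net charge +1.
Molecular formula: C16H22NOS+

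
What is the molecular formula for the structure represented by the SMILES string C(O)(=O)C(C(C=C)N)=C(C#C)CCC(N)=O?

Heavy atoms from the SMILES: 11 C, 2 N, 3 O.
Implicit hydrogens by atom environment:
  5 × C: no H
  3 × C: 2 H each → 6
  3 × C: 1 H each → 3
  2 × N: 2 H each → 4
  2 × O: no H
  1 × O: 1 H
  Total hydrogens = 14.
Molecular formula: C11H14N2O3

C11H14N2O3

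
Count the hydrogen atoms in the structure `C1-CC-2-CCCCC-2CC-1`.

Hydrogens are implicit in SMILES; fill each atom to its normal valence:
  8 × C: 2 H each → 16
  2 × C: 1 H each → 2
  Total hydrogens = 18.

18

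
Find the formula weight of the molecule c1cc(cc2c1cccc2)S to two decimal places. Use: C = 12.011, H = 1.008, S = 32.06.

160.23

Molecular formula: C10H8S.
M = 10×12.011 + 8×1.008 + 1×32.06 = 160.23 g/mol.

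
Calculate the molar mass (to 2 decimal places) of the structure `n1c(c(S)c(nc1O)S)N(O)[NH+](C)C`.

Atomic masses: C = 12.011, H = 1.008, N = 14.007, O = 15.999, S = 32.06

235.30

Molecular formula: C6H11N4O2S2+.
M = 6×12.011 + 11×1.008 + 4×14.007 + 2×15.999 + 2×32.06 = 235.30 g/mol.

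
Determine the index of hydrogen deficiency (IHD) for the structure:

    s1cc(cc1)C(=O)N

4

Molecular formula from the SMILES: C5H5NOS.
DoU = (2C + 2 + N − H − X)/2 = (2·5 + 2 + 1 − 5 − 0)/2 = 8/2 = 4.
(Structurally: 1 ring(s) + 3 π bond(s) = 4.)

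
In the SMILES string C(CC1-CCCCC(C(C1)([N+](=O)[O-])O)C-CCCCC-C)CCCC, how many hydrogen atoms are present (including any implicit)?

41

Hydrogens are implicit in SMILES; fill each atom to its normal valence:
  16 × C: 2 H each → 32
  2 × C: 3 H each → 6
  2 × C: 1 H each → 2
  1 × C: no H
  1 × N (charge +1): no H
  1 × O: 1 H
  1 × O: no H
  1 × O (charge -1): no H
  Total hydrogens = 41.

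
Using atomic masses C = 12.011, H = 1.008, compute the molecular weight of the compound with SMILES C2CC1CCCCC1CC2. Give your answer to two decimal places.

Molecular formula: C10H18.
M = 10×12.011 + 18×1.008 = 138.25 g/mol.

138.25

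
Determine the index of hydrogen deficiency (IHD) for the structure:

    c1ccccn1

Molecular formula from the SMILES: C5H5N.
DoU = (2C + 2 + N − H − X)/2 = (2·5 + 2 + 1 − 5 − 0)/2 = 8/2 = 4.
(Structurally: 1 ring(s) + 3 π bond(s) = 4.)

4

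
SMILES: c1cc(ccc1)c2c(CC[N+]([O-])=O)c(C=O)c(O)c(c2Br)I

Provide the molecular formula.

C15H11BrINO4

Heavy atoms from the SMILES: 1 Br, 15 C, 1 I, 1 N, 4 O.
Implicit hydrogens by atom environment:
  7 × C (aromatic): no H
  5 × C (aromatic): 1 H each → 5
  2 × C: 2 H each → 4
  2 × O: no H
  1 × Br: no H
  1 × C: 1 H
  1 × I: no H
  1 × N (charge +1): no H
  1 × O: 1 H
  1 × O (charge -1): no H
  Total hydrogens = 11.
Molecular formula: C15H11BrINO4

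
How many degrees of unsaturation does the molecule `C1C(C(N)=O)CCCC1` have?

2

Molecular formula from the SMILES: C7H13NO.
DoU = (2C + 2 + N − H − X)/2 = (2·7 + 2 + 1 − 13 − 0)/2 = 4/2 = 2.
(Structurally: 1 ring(s) + 1 π bond(s) = 2.)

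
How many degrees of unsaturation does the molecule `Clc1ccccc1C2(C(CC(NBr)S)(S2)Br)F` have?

5

Molecular formula from the SMILES: C10H9Br2ClFNS2.
DoU = (2C + 2 + N − H − X)/2 = (2·10 + 2 + 1 − 9 − 4)/2 = 10/2 = 5.
(Structurally: 2 ring(s) + 3 π bond(s) = 5.)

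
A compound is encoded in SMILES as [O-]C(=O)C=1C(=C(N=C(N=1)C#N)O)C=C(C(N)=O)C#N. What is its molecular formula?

C10H4N5O4-

Heavy atoms from the SMILES: 10 C, 5 N, 4 O.
Implicit hydrogens by atom environment:
  5 × C: no H
  4 × C (aromatic): no H
  2 × N (aromatic): no H
  2 × N: no H
  2 × O: no H
  1 × C: 1 H
  1 × N: 2 H
  1 × O: 1 H
  1 × O (charge -1): no H
  Total hydrogens = 4.
Net charge -1.
Molecular formula: C10H4N5O4-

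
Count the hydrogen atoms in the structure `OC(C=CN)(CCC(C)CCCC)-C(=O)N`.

24

Hydrogens are implicit in SMILES; fill each atom to its normal valence:
  5 × C: 2 H each → 10
  3 × C: 1 H each → 3
  2 × C: 3 H each → 6
  2 × C: no H
  2 × N: 2 H each → 4
  1 × O: 1 H
  1 × O: no H
  Total hydrogens = 24.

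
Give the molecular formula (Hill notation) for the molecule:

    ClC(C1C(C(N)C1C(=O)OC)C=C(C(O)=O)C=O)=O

Heavy atoms from the SMILES: 11 C, 1 Cl, 1 N, 6 O.
Implicit hydrogens by atom environment:
  6 × C: 1 H each → 6
  5 × O: no H
  4 × C: no H
  1 × C: 3 H
  1 × Cl: no H
  1 × N: 2 H
  1 × O: 1 H
  Total hydrogens = 12.
Molecular formula: C11H12ClNO6

C11H12ClNO6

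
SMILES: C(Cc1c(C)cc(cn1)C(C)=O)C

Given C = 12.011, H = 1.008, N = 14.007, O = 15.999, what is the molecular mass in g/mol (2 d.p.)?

177.25

Molecular formula: C11H15NO.
M = 11×12.011 + 15×1.008 + 1×14.007 + 1×15.999 = 177.25 g/mol.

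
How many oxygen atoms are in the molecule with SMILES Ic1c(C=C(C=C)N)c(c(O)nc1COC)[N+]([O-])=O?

4

The symbol for oxygen appears 4 times in the SMILES.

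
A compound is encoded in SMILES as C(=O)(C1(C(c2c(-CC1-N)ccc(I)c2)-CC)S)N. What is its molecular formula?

Heavy atoms from the SMILES: 13 C, 1 I, 2 N, 1 O, 1 S.
Implicit hydrogens by atom environment:
  3 × C (aromatic): 1 H each → 3
  3 × C (aromatic): no H
  2 × C: 2 H each → 4
  2 × C: 1 H each → 2
  2 × C: no H
  2 × N: 2 H each → 4
  1 × C: 3 H
  1 × I: no H
  1 × O: no H
  1 × S: 1 H
  Total hydrogens = 17.
Molecular formula: C13H17IN2OS

C13H17IN2OS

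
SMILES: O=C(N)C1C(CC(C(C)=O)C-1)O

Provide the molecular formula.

Heavy atoms from the SMILES: 8 C, 1 N, 3 O.
Implicit hydrogens by atom environment:
  3 × C: 1 H each → 3
  2 × C: 2 H each → 4
  2 × C: no H
  2 × O: no H
  1 × C: 3 H
  1 × N: 2 H
  1 × O: 1 H
  Total hydrogens = 13.
Molecular formula: C8H13NO3

C8H13NO3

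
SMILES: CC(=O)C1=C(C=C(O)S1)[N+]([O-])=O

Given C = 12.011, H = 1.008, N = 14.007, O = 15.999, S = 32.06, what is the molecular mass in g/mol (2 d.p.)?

Molecular formula: C6H5NO4S.
M = 6×12.011 + 5×1.008 + 1×14.007 + 4×15.999 + 1×32.06 = 187.17 g/mol.

187.17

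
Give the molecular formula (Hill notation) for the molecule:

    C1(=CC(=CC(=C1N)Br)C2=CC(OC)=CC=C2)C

Heavy atoms from the SMILES: 1 Br, 14 C, 1 N, 1 O.
Implicit hydrogens by atom environment:
  6 × C (aromatic): 1 H each → 6
  6 × C (aromatic): no H
  2 × C: 3 H each → 6
  1 × Br: no H
  1 × N: 2 H
  1 × O: no H
  Total hydrogens = 14.
Molecular formula: C14H14BrNO

C14H14BrNO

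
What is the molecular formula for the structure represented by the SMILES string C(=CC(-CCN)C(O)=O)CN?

Heavy atoms from the SMILES: 7 C, 2 N, 2 O.
Implicit hydrogens by atom environment:
  3 × C: 2 H each → 6
  3 × C: 1 H each → 3
  2 × N: 2 H each → 4
  1 × C: no H
  1 × O: 1 H
  1 × O: no H
  Total hydrogens = 14.
Molecular formula: C7H14N2O2

C7H14N2O2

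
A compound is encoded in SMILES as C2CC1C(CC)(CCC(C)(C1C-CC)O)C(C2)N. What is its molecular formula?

C16H31NO

Heavy atoms from the SMILES: 16 C, 1 N, 1 O.
Implicit hydrogens by atom environment:
  8 × C: 2 H each → 16
  3 × C: 3 H each → 9
  3 × C: 1 H each → 3
  2 × C: no H
  1 × N: 2 H
  1 × O: 1 H
  Total hydrogens = 31.
Molecular formula: C16H31NO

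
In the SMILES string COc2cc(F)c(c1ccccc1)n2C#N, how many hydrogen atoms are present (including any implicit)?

9

Hydrogens are implicit in SMILES; fill each atom to its normal valence:
  6 × C (aromatic): 1 H each → 6
  4 × C (aromatic): no H
  1 × C: 3 H
  1 × C: no H
  1 × F: no H
  1 × N (aromatic): no H
  1 × N: no H
  1 × O: no H
  Total hydrogens = 9.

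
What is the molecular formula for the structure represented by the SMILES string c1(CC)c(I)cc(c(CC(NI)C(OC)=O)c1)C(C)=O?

C14H17I2NO3

Heavy atoms from the SMILES: 14 C, 2 I, 1 N, 3 O.
Implicit hydrogens by atom environment:
  4 × C (aromatic): no H
  3 × C: 3 H each → 9
  3 × O: no H
  2 × C: 2 H each → 4
  2 × C (aromatic): 1 H each → 2
  2 × C: no H
  2 × I: no H
  1 × C: 1 H
  1 × N: 1 H
  Total hydrogens = 17.
Molecular formula: C14H17I2NO3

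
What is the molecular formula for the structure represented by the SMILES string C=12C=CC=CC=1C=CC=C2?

C10H8

Heavy atoms from the SMILES: 10 C.
Implicit hydrogens by atom environment:
  8 × C (aromatic): 1 H each → 8
  2 × C (aromatic): no H
  Total hydrogens = 8.
Molecular formula: C10H8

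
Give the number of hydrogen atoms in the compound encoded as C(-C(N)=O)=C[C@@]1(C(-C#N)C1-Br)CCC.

Hydrogens are implicit in SMILES; fill each atom to its normal valence:
  4 × C: 1 H each → 4
  3 × C: no H
  2 × C: 2 H each → 4
  1 × Br: no H
  1 × C: 3 H
  1 × N: 2 H
  1 × N: no H
  1 × O: no H
  Total hydrogens = 13.

13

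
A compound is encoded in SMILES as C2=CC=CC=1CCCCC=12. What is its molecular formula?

C10H12

Heavy atoms from the SMILES: 10 C.
Implicit hydrogens by atom environment:
  4 × C: 2 H each → 8
  4 × C (aromatic): 1 H each → 4
  2 × C (aromatic): no H
  Total hydrogens = 12.
Molecular formula: C10H12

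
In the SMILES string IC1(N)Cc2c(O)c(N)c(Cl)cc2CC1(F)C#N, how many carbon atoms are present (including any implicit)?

11

The symbol for carbon appears 11 times in the SMILES. Lowercase c denotes aromatic carbon and counts toward C.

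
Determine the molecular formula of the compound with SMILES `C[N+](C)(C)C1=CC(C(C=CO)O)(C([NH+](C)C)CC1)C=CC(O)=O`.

[C17H30N2O4]2+

Heavy atoms from the SMILES: 17 C, 2 N, 4 O.
Implicit hydrogens by atom environment:
  7 × C: 1 H each → 7
  5 × C: 3 H each → 15
  3 × C: no H
  3 × O: 1 H each → 3
  2 × C: 2 H each → 4
  1 × N (charge +1): 1 H
  1 × N (charge +1): no H
  1 × O: no H
  Total hydrogens = 30.
Net charge +2.
Molecular formula: [C17H30N2O4]2+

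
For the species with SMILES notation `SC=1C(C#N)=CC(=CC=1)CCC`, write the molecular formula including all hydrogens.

Heavy atoms from the SMILES: 10 C, 1 N, 1 S.
Implicit hydrogens by atom environment:
  3 × C (aromatic): 1 H each → 3
  3 × C (aromatic): no H
  2 × C: 2 H each → 4
  1 × C: 3 H
  1 × C: no H
  1 × N: no H
  1 × S: 1 H
  Total hydrogens = 11.
Molecular formula: C10H11NS

C10H11NS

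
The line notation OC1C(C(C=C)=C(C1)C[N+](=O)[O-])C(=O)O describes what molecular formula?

Heavy atoms from the SMILES: 9 C, 1 N, 5 O.
Implicit hydrogens by atom environment:
  3 × C: 2 H each → 6
  3 × C: 1 H each → 3
  3 × C: no H
  2 × O: 1 H each → 2
  2 × O: no H
  1 × N (charge +1): no H
  1 × O (charge -1): no H
  Total hydrogens = 11.
Molecular formula: C9H11NO5

C9H11NO5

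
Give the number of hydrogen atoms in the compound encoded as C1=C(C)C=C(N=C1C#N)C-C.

10

Hydrogens are implicit in SMILES; fill each atom to its normal valence:
  3 × C (aromatic): no H
  2 × C: 3 H each → 6
  2 × C (aromatic): 1 H each → 2
  1 × C: 2 H
  1 × C: no H
  1 × N (aromatic): no H
  1 × N: no H
  Total hydrogens = 10.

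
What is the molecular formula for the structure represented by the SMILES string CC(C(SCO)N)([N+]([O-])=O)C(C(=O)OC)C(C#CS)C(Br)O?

C11H17BrN2O6S2

Heavy atoms from the SMILES: 1 Br, 11 C, 2 N, 6 O, 2 S.
Implicit hydrogens by atom environment:
  4 × C: 1 H each → 4
  4 × C: no H
  3 × O: no H
  2 × C: 3 H each → 6
  2 × O: 1 H each → 2
  1 × Br: no H
  1 × C: 2 H
  1 × N: 2 H
  1 × N (charge +1): no H
  1 × O (charge -1): no H
  1 × S: 1 H
  1 × S: no H
  Total hydrogens = 17.
Molecular formula: C11H17BrN2O6S2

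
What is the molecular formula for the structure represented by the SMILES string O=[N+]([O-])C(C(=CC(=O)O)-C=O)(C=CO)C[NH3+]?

C8H11N2O6+

Heavy atoms from the SMILES: 8 C, 2 N, 6 O.
Implicit hydrogens by atom environment:
  4 × C: 1 H each → 4
  3 × C: no H
  3 × O: no H
  2 × O: 1 H each → 2
  1 × C: 2 H
  1 × N (charge +1): 3 H
  1 × N (charge +1): no H
  1 × O (charge -1): no H
  Total hydrogens = 11.
Net charge +1.
Molecular formula: C8H11N2O6+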